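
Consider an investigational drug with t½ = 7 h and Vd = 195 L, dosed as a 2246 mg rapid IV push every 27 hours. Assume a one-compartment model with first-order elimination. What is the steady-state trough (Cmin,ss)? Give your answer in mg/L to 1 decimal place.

k = ln2/t½ = ln2/7 ≈ 0.099021 h⁻¹; fraction remaining f = e^(−kτ) = e^(−0.099021×27) ≈ 0.0690.
Accumulation ratio R = 1/(1 − f) ≈ 1/0.9310 ≈ 1.0741.
Single-dose peak C₀ = D/Vd = 2246/195 ≈ 11.518 mg/L.
Steady-state peak Cmax,ss = C₀·R ≈ 11.518 × 1.0741 ≈ 12.371 mg/L.
One interval later, Cmin,ss = Cmax,ss·e^(−kτ) ≈ 12.371 × 0.0690 ≈ 0.854 mg/L.

0.9 mg/L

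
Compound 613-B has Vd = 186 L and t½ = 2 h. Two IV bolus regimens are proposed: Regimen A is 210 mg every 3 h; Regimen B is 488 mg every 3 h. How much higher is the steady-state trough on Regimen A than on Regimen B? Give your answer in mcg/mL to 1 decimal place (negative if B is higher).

-0.8 mcg/mL

Regimen A: f = (1/2)^(3/2) ≈ 0.3536; Cmin,ss = (210/186)·f/(1−f) ≈ 0.618 mcg/mL.
Regimen B: f = (1/2)^(3/2) ≈ 0.3536; Cmin,ss = (488/186)·f/(1−f) ≈ 1.435 mcg/mL.
Difference ≈ 0.618 − 1.435 ≈ -0.817 mcg/mL.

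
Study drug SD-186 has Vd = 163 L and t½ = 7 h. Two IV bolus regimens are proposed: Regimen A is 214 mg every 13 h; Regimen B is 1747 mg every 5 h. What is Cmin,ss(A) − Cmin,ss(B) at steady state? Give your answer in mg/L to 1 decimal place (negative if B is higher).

Regimen A: f = (1/2)^(13/7) ≈ 0.2760; Cmin,ss = (214/163)·f/(1−f) ≈ 0.500 mg/L.
Regimen B: f = (1/2)^(5/7) ≈ 0.6095; Cmin,ss = (1747/163)·f/(1−f) ≈ 16.729 mg/L.
Difference ≈ 0.500 − 16.729 ≈ -16.229 mg/L.

-16.2 mg/L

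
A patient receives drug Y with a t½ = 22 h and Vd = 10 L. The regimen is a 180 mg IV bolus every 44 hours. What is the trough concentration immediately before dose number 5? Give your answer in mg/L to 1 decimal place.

6.0 mg/L

f = (1/2)^(τ/t½) = (1/2)^(44/22) ≈ 0.2500.
C₀ = D/Vd = 180/10 ≈ 18.000 mg/L.
Before the 5th dose, 4 doses have been given. Superposition: Cmin = C₀·(f + f² + … + f^4).
≈ 18.000 × (0.2500 + 0.0625 + 0.0156 + 0.0039) ≈ 18.000 × 0.3320 ≈ 5.976 mg/L.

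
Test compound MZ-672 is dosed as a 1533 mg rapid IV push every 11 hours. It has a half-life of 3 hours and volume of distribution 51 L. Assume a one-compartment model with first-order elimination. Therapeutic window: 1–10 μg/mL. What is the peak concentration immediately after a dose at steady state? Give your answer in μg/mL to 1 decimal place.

32.6 μg/mL

Over one 11-h interval, 11/3 ≈ 3.6667 half-lives elapse, leaving f ≈ 0.0787 of each dose.
Accumulation ratio R = 1/(1 − f) ≈ 1/0.9213 ≈ 1.0854.
Each bolus raises the concentration by D/Vd = 1533/51 ≈ 30.059 μg/mL.
Steady-state peak Cmax,ss = C₀·R ≈ 30.059 × 1.0854 ≈ 32.626 μg/mL.
Peak 32.6 μg/mL vs MTC 10 μg/mL: exceeds toxic threshold.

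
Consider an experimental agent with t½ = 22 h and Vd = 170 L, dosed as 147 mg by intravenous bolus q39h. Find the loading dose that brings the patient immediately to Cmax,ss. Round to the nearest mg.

f = (1/2)^(39/22) ≈ 0.292655; accumulation ratio R = 1/(1−f) ≈ 1.41374.
Loading dose to hit Cmax,ss on first dose: D_load = D_maint·R ≈ 147 × 1.41374 ≈ 207.82 mg.

208 mg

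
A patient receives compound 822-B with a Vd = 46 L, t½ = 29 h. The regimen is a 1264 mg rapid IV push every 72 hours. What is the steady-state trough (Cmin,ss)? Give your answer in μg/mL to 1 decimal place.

6.0 μg/mL

k = ln2/t½ = ln2/29 ≈ 0.023902 h⁻¹; fraction remaining f = e^(−kτ) = e^(−0.023902×72) ≈ 0.1789.
Each bolus raises the concentration by D/Vd = 1264/46 ≈ 27.478 μg/mL.
Steady-state trough Cmin,ss = C₀·f/(1−f) ≈ 27.478 × 0.1789/0.8211 ≈ 5.987 μg/mL.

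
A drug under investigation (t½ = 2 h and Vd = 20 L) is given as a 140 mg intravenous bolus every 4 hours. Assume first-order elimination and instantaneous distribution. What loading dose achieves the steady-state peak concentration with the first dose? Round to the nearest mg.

f = (1/2)^(4/2) ≈ 0.250000; accumulation ratio R = 1/(1−f) ≈ 1.33333.
Loading dose to hit Cmax,ss on first dose: D_load = D_maint·R ≈ 140 × 1.33333 ≈ 186.67 mg.

187 mg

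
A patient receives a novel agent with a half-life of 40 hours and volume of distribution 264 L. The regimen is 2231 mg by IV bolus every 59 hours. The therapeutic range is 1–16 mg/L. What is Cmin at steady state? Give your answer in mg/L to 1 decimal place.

Over one 59-h interval, 59/40 ≈ 1.475 half-lives elapse, leaving f ≈ 0.3597 of each dose.
Single-dose peak C₀ = D/Vd = 2231/264 ≈ 8.451 mg/L.
Steady-state trough Cmin,ss = C₀·f/(1−f) ≈ 8.451 × 0.3597/0.6403 ≈ 4.748 mg/L.
Trough 4.7 mg/L vs MEC 1 mg/L: adequate.

4.7 mg/L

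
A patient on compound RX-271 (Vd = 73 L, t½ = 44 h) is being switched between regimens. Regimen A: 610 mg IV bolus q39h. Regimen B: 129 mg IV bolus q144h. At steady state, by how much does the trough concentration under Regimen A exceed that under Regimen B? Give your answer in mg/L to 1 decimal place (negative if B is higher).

Regimen A: f = (1/2)^(39/44) ≈ 0.5410; Cmin,ss = (610/73)·f/(1−f) ≈ 9.849 mg/L.
Regimen B: f = (1/2)^(144/44) ≈ 0.1035; Cmin,ss = (129/73)·f/(1−f) ≈ 0.204 mg/L.
Difference ≈ 9.849 − 0.204 ≈ 9.645 mg/L.

9.6 mg/L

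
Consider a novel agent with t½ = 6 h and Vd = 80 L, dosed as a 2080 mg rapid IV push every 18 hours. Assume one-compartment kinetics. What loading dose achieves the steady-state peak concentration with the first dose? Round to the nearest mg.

2377 mg

f = (1/2)^(18/6) ≈ 0.125000; accumulation ratio R = 1/(1−f) ≈ 1.14286.
Loading dose to hit Cmax,ss on first dose: D_load = D_maint·R ≈ 2080 × 1.14286 ≈ 2377.15 mg.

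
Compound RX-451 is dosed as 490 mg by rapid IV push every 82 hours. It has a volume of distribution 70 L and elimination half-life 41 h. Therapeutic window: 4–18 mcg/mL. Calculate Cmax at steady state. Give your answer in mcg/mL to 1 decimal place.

9.3 mcg/mL

τ = 82 h = 2 half-lives, so f = (1/2)^2 = 0.25.
At steady state, R = 1/(1 − 0.25) = 4/3.
Single-dose peak C₀ = D/Vd = 490/70 = 7 mcg/mL.
Steady-state peak Cmax,ss = C₀·R = 7 × 4/3 ≈ 9.333 mcg/mL.
Peak 9.3 mcg/mL vs MTC 18 mcg/mL: below toxic threshold.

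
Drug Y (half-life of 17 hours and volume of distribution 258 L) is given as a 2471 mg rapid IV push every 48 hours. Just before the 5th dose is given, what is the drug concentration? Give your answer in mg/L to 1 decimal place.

1.6 mg/L

f = (1/2)^(τ/t½) = (1/2)^(48/17) ≈ 0.1413.
C₀ = D/Vd = 2471/258 ≈ 9.578 mg/L.
Before the 5th dose, 4 doses have been given. Superposition: Cmin = C₀·(f + f² + … + f^4).
≈ 9.578 × (0.1413 + 0.0200 + 0.0028 + 0.0004) ≈ 9.578 × 0.1645 ≈ 1.576 mg/L.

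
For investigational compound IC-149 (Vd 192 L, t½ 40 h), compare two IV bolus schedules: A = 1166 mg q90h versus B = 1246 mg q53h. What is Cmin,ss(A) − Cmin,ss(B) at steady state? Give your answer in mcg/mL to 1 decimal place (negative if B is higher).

-2.7 mcg/mL

Regimen A: f = (1/2)^(90/40) ≈ 0.2102; Cmin,ss = (1166/192)·f/(1−f) ≈ 1.616 mcg/mL.
Regimen B: f = (1/2)^(53/40) ≈ 0.3991; Cmin,ss = (1246/192)·f/(1−f) ≈ 4.310 mcg/mL.
Difference ≈ 1.616 − 4.310 ≈ -2.694 mcg/mL.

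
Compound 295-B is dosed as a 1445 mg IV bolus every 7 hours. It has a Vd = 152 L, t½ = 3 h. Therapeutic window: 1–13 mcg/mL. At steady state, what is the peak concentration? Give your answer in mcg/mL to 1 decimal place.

11.9 mcg/mL

Over one 7-h interval, 7/3 ≈ 2.3333 half-lives elapse, leaving f ≈ 0.1984 of each dose.
At steady state, accumulation factor R = 1/(1 − e^(−kτ)) ≈ 1.2475.
Single-dose peak C₀ = D/Vd = 1445/152 ≈ 9.507 mcg/mL.
Steady-state peak Cmax,ss = C₀·R ≈ 9.507 × 1.2475 ≈ 11.860 mcg/mL.
Peak 11.9 mcg/mL vs MTC 13 mcg/mL: below toxic threshold.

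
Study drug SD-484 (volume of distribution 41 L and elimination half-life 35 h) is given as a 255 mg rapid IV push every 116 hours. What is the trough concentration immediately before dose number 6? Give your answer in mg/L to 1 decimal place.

f = (1/2)^(τ/t½) = (1/2)^(116/35) ≈ 0.1005.
C₀ = D/Vd = 255/41 ≈ 6.220 mg/L.
Before the 6th dose, 5 doses have been given. Superposition: Cmin = C₀·(f + f² + … + f^5).
≈ 6.220 × (0.1005 + 0.0101 + 0.0010 + 0.0001 + 0.0000) ≈ 6.220 × 0.1117 ≈ 0.695 mg/L.

0.7 mg/L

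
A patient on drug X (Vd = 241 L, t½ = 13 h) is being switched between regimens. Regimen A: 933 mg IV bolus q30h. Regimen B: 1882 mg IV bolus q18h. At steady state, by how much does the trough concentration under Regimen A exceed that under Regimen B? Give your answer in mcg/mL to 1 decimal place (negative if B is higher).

Regimen A: f = (1/2)^(30/13) ≈ 0.2020; Cmin,ss = (933/241)·f/(1−f) ≈ 0.980 mcg/mL.
Regimen B: f = (1/2)^(18/13) ≈ 0.3830; Cmin,ss = (1882/241)·f/(1−f) ≈ 4.847 mcg/mL.
Difference ≈ 0.980 − 4.847 ≈ -3.867 mcg/mL.

-3.9 mcg/mL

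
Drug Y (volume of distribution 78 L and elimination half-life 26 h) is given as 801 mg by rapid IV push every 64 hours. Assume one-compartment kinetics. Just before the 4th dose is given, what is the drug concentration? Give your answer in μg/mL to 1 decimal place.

2.3 μg/mL

f = (1/2)^(τ/t½) = (1/2)^(64/26) ≈ 0.1816.
C₀ = D/Vd = 801/78 ≈ 10.269 μg/mL.
Before the 4th dose, 3 doses have been given. Superposition: Cmin = C₀·(f + f² + … + f^3).
≈ 10.269 × (0.1816 + 0.0330 + 0.0060) ≈ 10.269 × 0.2206 ≈ 2.265 μg/mL.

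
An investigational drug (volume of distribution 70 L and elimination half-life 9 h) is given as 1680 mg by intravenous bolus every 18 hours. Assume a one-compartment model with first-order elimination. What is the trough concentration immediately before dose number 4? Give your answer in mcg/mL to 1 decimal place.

f = (1/2)^(τ/t½) = (1/2)^(18/9) ≈ 0.2500.
C₀ = D/Vd = 1680/70 ≈ 24.000 mcg/mL.
Before the 4th dose, 3 doses have been given. Superposition: Cmin = C₀·(f + f² + … + f^3).
≈ 24.000 × (0.2500 + 0.0625 + 0.0156) ≈ 24.000 × 0.3281 ≈ 7.874 mcg/mL.

7.9 mcg/mL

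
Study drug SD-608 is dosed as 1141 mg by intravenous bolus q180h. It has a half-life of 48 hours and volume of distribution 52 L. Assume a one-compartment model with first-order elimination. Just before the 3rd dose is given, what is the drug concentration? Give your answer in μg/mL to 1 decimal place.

1.8 μg/mL

f = (1/2)^(τ/t½) = (1/2)^(180/48) ≈ 0.0743.
C₀ = D/Vd = 1141/52 ≈ 21.942 μg/mL.
Before the 3rd dose, 2 doses have been given. Superposition: Cmin = C₀·(f + f²).
≈ 21.942 × (0.0743 + 0.0055) ≈ 21.942 × 0.0798 ≈ 1.751 μg/mL.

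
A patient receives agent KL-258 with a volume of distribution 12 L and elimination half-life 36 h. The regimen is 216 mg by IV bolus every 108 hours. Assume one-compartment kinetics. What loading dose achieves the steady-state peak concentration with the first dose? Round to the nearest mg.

247 mg

f = (1/2)^(108/36) ≈ 0.125000; accumulation ratio R = 1/(1−f) ≈ 1.14286.
Loading dose to hit Cmax,ss on first dose: D_load = D_maint·R ≈ 216 × 1.14286 ≈ 246.86 mg.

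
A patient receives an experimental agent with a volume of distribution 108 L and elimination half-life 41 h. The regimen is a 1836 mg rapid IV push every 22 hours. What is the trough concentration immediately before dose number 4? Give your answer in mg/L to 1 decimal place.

f = (1/2)^(τ/t½) = (1/2)^(22/41) ≈ 0.6894.
C₀ = D/Vd = 1836/108 ≈ 17.000 mg/L.
Before the 4th dose, 3 doses have been given. Superposition: Cmin = C₀·(f + f² + … + f^3).
≈ 17.000 × (0.6894 + 0.4753 + 0.3277) ≈ 17.000 × 1.4924 ≈ 25.371 mg/L.

25.4 mg/L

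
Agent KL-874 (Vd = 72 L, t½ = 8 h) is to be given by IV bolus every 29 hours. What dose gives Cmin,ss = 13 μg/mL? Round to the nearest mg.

10612 mg

τ/t½ = 29/8 ≈ 3.625, so f = (1/2)^(29/8) ≈ 0.081052.
Cmin,ss = (D/Vd)·f/(1−f), so D = Cmin,ss·Vd·(1−f)/f.
D = 13 × 72 × (1−f)/f ≈ 13 × 72 × 11.33776 ≈ 10612.14 mg.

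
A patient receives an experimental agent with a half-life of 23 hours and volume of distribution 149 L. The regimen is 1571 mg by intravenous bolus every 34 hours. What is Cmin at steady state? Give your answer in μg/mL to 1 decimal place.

5.9 μg/mL

k = ln2/t½ = ln2/23 ≈ 0.030137 h⁻¹; fraction remaining f = e^(−kτ) = e^(−0.030137×34) ≈ 0.3589.
Single-dose peak C₀ = D/Vd = 1571/149 ≈ 10.544 μg/mL.
Steady-state trough Cmin,ss = C₀·f/(1−f) ≈ 10.544 × 0.3589/0.6411 ≈ 5.903 μg/mL.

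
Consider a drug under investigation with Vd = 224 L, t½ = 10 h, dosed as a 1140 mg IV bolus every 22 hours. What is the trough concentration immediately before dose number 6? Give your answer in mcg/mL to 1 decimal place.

f = (1/2)^(τ/t½) = (1/2)^(22/10) ≈ 0.2176.
C₀ = D/Vd = 1140/224 ≈ 5.089 mcg/mL.
Before the 6th dose, 5 doses have been given. Superposition: Cmin = C₀·(f + f² + … + f^5).
≈ 5.089 × (0.2176 + 0.0473 + 0.0103 + 0.0022 + 0.0005) ≈ 5.089 × 0.2779 ≈ 1.414 mcg/mL.

1.4 mcg/mL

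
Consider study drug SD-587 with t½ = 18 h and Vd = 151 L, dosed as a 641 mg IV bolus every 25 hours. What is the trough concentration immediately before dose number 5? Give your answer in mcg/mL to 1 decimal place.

f = (1/2)^(τ/t½) = (1/2)^(25/18) ≈ 0.3819.
C₀ = D/Vd = 641/151 ≈ 4.245 mcg/mL.
Before the 5th dose, 4 doses have been given. Superposition: Cmin = C₀·(f + f² + … + f^4).
≈ 4.245 × (0.3819 + 0.1458 + 0.0557 + 0.0213) ≈ 4.245 × 0.6047 ≈ 2.567 mcg/mL.

2.6 mcg/mL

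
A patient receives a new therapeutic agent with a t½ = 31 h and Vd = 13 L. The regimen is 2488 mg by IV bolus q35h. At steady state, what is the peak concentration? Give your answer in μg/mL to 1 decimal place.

Over one 35-h interval, 35/31 ≈ 1.129 half-lives elapse, leaving f ≈ 0.4572 of each dose.
Accumulation ratio R = 1/(1 − f) ≈ 1/0.5428 ≈ 1.8423.
Single-dose peak C₀ = D/Vd = 2488/13 ≈ 191.385 μg/mL.
Cmax,ss = C₀/(1 − f) ≈ 191.385/0.5428 ≈ 352.588 μg/mL.

352.6 μg/mL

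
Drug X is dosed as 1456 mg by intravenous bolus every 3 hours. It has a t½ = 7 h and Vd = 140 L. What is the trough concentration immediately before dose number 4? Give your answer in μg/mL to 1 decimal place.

f = (1/2)^(τ/t½) = (1/2)^(3/7) ≈ 0.7430.
C₀ = D/Vd = 1456/140 ≈ 10.400 μg/mL.
Before the 4th dose, 3 doses have been given. Superposition: Cmin = C₀·(f + f² + … + f^3).
≈ 10.400 × (0.7430 + 0.5520 + 0.4102) ≈ 10.400 × 1.7052 ≈ 17.734 μg/mL.

17.7 μg/mL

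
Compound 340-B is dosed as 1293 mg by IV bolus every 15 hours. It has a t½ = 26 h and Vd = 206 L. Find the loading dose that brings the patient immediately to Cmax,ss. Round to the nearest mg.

f = (1/2)^(15/26) ≈ 0.670392; accumulation ratio R = 1/(1−f) ≈ 3.03391.
Loading dose to hit Cmax,ss on first dose: D_load = D_maint·R ≈ 1293 × 3.03391 ≈ 3922.85 mg.

3923 mg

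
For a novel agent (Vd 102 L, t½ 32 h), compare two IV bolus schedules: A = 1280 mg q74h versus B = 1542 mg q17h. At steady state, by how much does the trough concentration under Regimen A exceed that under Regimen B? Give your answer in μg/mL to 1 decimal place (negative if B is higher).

-30.8 μg/mL

Regimen A: f = (1/2)^(74/32) ≈ 0.2013; Cmin,ss = (1280/102)·f/(1−f) ≈ 3.163 μg/mL.
Regimen B: f = (1/2)^(17/32) ≈ 0.6920; Cmin,ss = (1542/102)·f/(1−f) ≈ 33.966 μg/mL.
Difference ≈ 3.163 − 33.966 ≈ -30.803 μg/mL.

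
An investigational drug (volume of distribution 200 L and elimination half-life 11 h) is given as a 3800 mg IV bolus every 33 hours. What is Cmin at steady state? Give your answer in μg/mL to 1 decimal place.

The dosing interval is 3 half-lives, so f = 2^(−3) = 0.125.
Accumulation ratio R = 1/(1 − f) = 1/0.875 = 8/7.
Single-dose peak C₀ = D/Vd = 3800/200 = 19 μg/mL.
Steady-state peak Cmax,ss = C₀·R = 19 × 8/7 ≈ 21.714 μg/mL.
Steady-state trough Cmin,ss = Cmax,ss·f ≈ 21.714 × 0.125 ≈ 2.714 μg/mL.

2.7 μg/mL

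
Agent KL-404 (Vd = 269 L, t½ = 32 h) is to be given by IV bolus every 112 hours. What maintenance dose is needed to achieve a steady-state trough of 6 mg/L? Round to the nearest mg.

16646 mg

τ/t½ = 112/32 ≈ 3.5, so f = (1/2)^(112/32) ≈ 0.088388.
Cmin,ss = (D/Vd)·f/(1−f), so D = Cmin,ss·Vd·(1−f)/f.
D = 6 × 269 × (1−f)/f ≈ 6 × 269 × 10.31375 ≈ 16646.39 mg.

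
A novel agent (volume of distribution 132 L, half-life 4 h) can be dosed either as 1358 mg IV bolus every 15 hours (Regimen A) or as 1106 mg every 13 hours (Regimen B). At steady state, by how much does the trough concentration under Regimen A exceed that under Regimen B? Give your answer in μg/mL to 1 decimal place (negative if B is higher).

Regimen A: f = (1/2)^(15/4) ≈ 0.0743; Cmin,ss = (1358/132)·f/(1−f) ≈ 0.826 μg/mL.
Regimen B: f = (1/2)^(13/4) ≈ 0.1051; Cmin,ss = (1106/132)·f/(1−f) ≈ 0.984 μg/mL.
Difference ≈ 0.826 − 0.984 ≈ -0.158 μg/mL.

-0.2 μg/mL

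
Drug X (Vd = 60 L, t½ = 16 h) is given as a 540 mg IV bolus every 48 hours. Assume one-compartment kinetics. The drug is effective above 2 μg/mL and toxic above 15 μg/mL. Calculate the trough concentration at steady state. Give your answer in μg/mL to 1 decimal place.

τ = 48 h = 3 half-lives, so f = (1/2)^3 = 0.125.
Accumulation ratio R = 1/(1 − f) = 1/0.875 = 8/7.
Single-dose peak C₀ = D/Vd = 540/60 = 9 μg/mL.
Steady-state peak Cmax,ss = C₀·R = 9 × 8/7 ≈ 10.286 μg/mL.
Steady-state trough Cmin,ss = Cmax,ss·f ≈ 10.286 × 0.125 ≈ 1.286 μg/mL.
Trough 1.3 μg/mL vs MEC 2 μg/mL: subtherapeutic.

1.3 μg/mL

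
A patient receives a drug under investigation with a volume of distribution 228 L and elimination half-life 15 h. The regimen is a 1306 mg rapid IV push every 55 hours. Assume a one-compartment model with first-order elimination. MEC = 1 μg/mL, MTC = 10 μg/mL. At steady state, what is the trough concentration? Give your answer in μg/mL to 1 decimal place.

Over one 55-h interval, 55/15 ≈ 3.6667 half-lives elapse, leaving f ≈ 0.0787 of each dose.
Each bolus raises the concentration by D/Vd = 1306/228 ≈ 5.728 μg/mL.
Steady-state trough Cmin,ss = C₀·f/(1−f) ≈ 5.728 × 0.0787/0.9213 ≈ 0.489 μg/mL.
Trough 0.5 μg/mL vs MEC 1 μg/mL: subtherapeutic.

0.5 μg/mL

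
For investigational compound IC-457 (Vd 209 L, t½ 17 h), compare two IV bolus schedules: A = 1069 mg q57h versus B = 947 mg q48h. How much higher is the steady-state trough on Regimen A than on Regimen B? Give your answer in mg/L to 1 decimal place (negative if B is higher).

-0.2 mg/L

Regimen A: f = (1/2)^(57/17) ≈ 0.0979; Cmin,ss = (1069/209)·f/(1−f) ≈ 0.555 mg/L.
Regimen B: f = (1/2)^(48/17) ≈ 0.1413; Cmin,ss = (947/209)·f/(1−f) ≈ 0.746 mg/L.
Difference ≈ 0.555 − 0.746 ≈ -0.191 mg/L.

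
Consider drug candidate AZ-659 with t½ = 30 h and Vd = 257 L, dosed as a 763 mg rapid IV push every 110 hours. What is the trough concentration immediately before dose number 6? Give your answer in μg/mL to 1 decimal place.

0.3 μg/mL

f = (1/2)^(τ/t½) = (1/2)^(110/30) ≈ 0.0787.
C₀ = D/Vd = 763/257 ≈ 2.969 μg/mL.
Before the 6th dose, 5 doses have been given. Superposition: Cmin = C₀·(f + f² + … + f^5).
≈ 2.969 × (0.0787 + 0.0062 + 0.0005 + 0.0000 + 0.0000) ≈ 2.969 × 0.0854 ≈ 0.254 μg/mL.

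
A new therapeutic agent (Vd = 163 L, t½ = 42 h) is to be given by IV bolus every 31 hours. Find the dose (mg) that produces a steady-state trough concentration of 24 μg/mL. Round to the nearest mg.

τ/t½ = 31/42 ≈ 0.7381, so f = (1/2)^(31/42) ≈ 0.599530.
Cmin,ss = (D/Vd)·f/(1−f), so D = Cmin,ss·Vd·(1−f)/f.
D = 24 × 163 × (1−f)/f ≈ 24 × 163 × 0.66797 ≈ 2613.10 mg.

2613 mg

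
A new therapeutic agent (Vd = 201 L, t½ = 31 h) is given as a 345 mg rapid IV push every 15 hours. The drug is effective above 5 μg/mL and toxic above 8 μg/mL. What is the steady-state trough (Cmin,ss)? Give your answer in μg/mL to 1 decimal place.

k = ln2/t½ = ln2/31 ≈ 0.022360 h⁻¹; fraction remaining f = e^(−kτ) = e^(−0.022360×15) ≈ 0.7151.
Accumulation ratio R = 1/(1 − f) ≈ 1/0.2849 ≈ 3.5100.
Single-dose peak C₀ = D/Vd = 345/201 ≈ 1.716 μg/mL.
Cmax,ss = C₀/(1 − f) ≈ 1.716/0.2849 ≈ 6.023 μg/mL.
Steady-state trough Cmin,ss = Cmax,ss·f ≈ 6.023 × 0.7151 ≈ 4.307 μg/mL.
Trough 4.3 μg/mL vs MEC 5 μg/mL: subtherapeutic.

4.3 μg/mL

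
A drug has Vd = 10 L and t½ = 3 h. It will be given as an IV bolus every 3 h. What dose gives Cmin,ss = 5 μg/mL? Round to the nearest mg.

τ/t½ = 3/3 ≈ 1, so f = (1/2)^(3/3) ≈ 0.500000.
Cmin,ss = (D/Vd)·f/(1−f), so D = Cmin,ss·Vd·(1−f)/f.
D = 5 × 10 × (1−f)/f ≈ 5 × 10 × 1.00000 ≈ 50.00 mg.

50 mg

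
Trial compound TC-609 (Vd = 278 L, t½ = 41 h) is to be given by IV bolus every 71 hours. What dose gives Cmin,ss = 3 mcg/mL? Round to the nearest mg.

1936 mg

τ/t½ = 71/41 ≈ 1.7317, so f = (1/2)^(71/41) ≈ 0.301095.
Cmin,ss = (D/Vd)·f/(1−f), so D = Cmin,ss·Vd·(1−f)/f.
D = 3 × 278 × (1−f)/f ≈ 3 × 278 × 2.32121 ≈ 1935.89 mg.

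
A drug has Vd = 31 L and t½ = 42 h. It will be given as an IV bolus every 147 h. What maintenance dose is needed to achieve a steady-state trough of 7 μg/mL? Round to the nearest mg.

2238 mg

τ/t½ = 147/42 ≈ 3.5, so f = (1/2)^(147/42) ≈ 0.088388.
Cmin,ss = (D/Vd)·f/(1−f), so D = Cmin,ss·Vd·(1−f)/f.
D = 7 × 31 × (1−f)/f ≈ 7 × 31 × 10.31375 ≈ 2238.08 mg.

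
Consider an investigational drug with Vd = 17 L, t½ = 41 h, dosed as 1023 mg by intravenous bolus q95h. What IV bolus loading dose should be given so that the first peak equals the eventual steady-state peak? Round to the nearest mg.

f = (1/2)^(95/41) ≈ 0.200674; accumulation ratio R = 1/(1−f) ≈ 1.25105.
Loading dose to hit Cmax,ss on first dose: D_load = D_maint·R ≈ 1023 × 1.25105 ≈ 1279.82 mg.

1280 mg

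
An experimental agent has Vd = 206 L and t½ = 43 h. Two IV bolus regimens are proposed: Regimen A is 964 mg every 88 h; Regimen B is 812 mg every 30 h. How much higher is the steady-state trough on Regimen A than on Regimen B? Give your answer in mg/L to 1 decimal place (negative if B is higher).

-4.8 mg/L

Regimen A: f = (1/2)^(88/43) ≈ 0.2421; Cmin,ss = (964/206)·f/(1−f) ≈ 1.495 mg/L.
Regimen B: f = (1/2)^(30/43) ≈ 0.6166; Cmin,ss = (812/206)·f/(1−f) ≈ 6.339 mg/L.
Difference ≈ 1.495 − 6.339 ≈ -4.844 mg/L.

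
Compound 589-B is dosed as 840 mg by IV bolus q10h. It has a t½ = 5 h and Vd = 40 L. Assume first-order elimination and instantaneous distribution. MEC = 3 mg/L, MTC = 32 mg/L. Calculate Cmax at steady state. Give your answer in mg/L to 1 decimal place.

28.0 mg/L

The dosing interval is 2 half-lives, so f = 2^(−2) = 0.25.
At steady state, R = 1/(1 − 0.25) = 4/3.
Single-dose peak C₀ = D/Vd = 840/40 = 21 mg/L.
Steady-state peak Cmax,ss = C₀·R = 21 × 4/3 ≈ 28.000 mg/L.
Peak 28.0 mg/L vs MTC 32 mg/L: below toxic threshold.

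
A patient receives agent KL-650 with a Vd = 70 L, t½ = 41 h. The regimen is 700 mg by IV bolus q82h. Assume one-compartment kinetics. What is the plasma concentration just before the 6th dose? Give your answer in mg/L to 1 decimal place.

f = (1/2)^(τ/t½) = (1/2)^(82/41) ≈ 0.2500.
C₀ = D/Vd = 700/70 ≈ 10.000 mg/L.
Before the 6th dose, 5 doses have been given. Superposition: Cmin = C₀·(f + f² + … + f^5).
≈ 10.000 × (0.2500 + 0.0625 + 0.0156 + 0.0039 + 0.0010) ≈ 10.000 × 0.3330 ≈ 3.330 mg/L.

3.3 mg/L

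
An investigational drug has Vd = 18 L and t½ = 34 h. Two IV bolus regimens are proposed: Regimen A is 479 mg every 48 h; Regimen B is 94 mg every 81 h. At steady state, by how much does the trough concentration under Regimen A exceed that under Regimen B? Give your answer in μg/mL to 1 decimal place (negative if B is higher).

Regimen A: f = (1/2)^(48/34) ≈ 0.3759; Cmin,ss = (479/18)·f/(1−f) ≈ 16.028 μg/mL.
Regimen B: f = (1/2)^(81/34) ≈ 0.1918; Cmin,ss = (94/18)·f/(1−f) ≈ 1.239 μg/mL.
Difference ≈ 16.028 − 1.239 ≈ 14.789 μg/mL.

14.8 μg/mL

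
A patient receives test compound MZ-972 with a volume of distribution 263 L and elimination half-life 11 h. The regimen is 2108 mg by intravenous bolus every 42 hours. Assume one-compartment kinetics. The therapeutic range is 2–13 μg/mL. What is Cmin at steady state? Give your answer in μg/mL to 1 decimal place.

Over one 42-h interval, 42/11 ≈ 3.8182 half-lives elapse, leaving f ≈ 0.0709 of each dose.
Single-dose peak C₀ = D/Vd = 2108/263 ≈ 8.015 μg/mL.
Steady-state trough Cmin,ss = C₀·f/(1−f) ≈ 8.015 × 0.0709/0.9291 ≈ 0.612 μg/mL.
Trough 0.6 μg/mL vs MEC 2 μg/mL: subtherapeutic.

0.6 μg/mL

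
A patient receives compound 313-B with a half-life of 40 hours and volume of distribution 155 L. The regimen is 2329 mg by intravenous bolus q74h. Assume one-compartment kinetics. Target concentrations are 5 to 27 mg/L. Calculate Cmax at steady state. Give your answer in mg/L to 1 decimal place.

20.8 mg/L

τ/t½ = 74/40 ≈ 1.85, so fraction remaining f = (1/2)^(74/40) ≈ 0.2774.
At steady state, accumulation factor R = 1/(1 − e^(−kτ)) ≈ 1.3839.
Each bolus raises the concentration by D/Vd = 2329/155 ≈ 15.026 mg/L.
Steady-state peak Cmax,ss = C₀·R ≈ 15.026 × 1.3839 ≈ 20.794 mg/L.
Peak 20.8 mg/L vs MTC 27 mg/L: below toxic threshold.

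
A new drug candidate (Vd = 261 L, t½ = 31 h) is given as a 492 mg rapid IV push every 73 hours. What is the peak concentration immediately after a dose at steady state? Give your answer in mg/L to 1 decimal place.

2.3 mg/L

Over one 73-h interval, 73/31 ≈ 2.3548 half-lives elapse, leaving f ≈ 0.1955 of each dose.
Accumulation ratio R = 1/(1 − f) ≈ 1/0.8045 ≈ 1.2430.
Single-dose peak C₀ = D/Vd = 492/261 ≈ 1.885 mg/L.
Steady-state peak Cmax,ss = C₀·R ≈ 1.885 × 1.2430 ≈ 2.343 mg/L.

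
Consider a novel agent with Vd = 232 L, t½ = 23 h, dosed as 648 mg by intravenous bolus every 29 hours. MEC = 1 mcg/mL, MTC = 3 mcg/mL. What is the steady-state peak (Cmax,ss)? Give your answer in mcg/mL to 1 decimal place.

4.8 mcg/mL

τ/t½ = 29/23 ≈ 1.2609, so fraction remaining f = (1/2)^(29/23) ≈ 0.4173.
At steady state, accumulation factor R = 1/(1 − e^(−kτ)) ≈ 1.7161.
Single-dose peak C₀ = D/Vd = 648/232 ≈ 2.793 mcg/mL.
Steady-state peak Cmax,ss = C₀·R ≈ 2.793 × 1.7161 ≈ 4.793 mcg/mL.
Peak 4.8 mcg/mL vs MTC 3 mcg/mL: exceeds toxic threshold.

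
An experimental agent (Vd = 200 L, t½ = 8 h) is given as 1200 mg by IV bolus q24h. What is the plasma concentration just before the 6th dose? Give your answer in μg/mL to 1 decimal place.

0.9 μg/mL

f = (1/2)^(τ/t½) = (1/2)^(24/8) ≈ 0.1250.
C₀ = D/Vd = 1200/200 ≈ 6.000 μg/mL.
Before the 6th dose, 5 doses have been given. Superposition: Cmin = C₀·(f + f² + … + f^5).
≈ 6.000 × (0.1250 + 0.0156 + 0.0020 + 0.0002 + 0.0000) ≈ 6.000 × 0.1428 ≈ 0.857 μg/mL.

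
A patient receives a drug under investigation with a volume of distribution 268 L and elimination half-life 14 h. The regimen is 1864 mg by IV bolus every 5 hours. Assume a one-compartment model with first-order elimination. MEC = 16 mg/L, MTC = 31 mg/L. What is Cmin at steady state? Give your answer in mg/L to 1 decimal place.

Over one 5-h interval, 5/14 ≈ 0.35714 half-lives elapse, leaving f ≈ 0.7807 of each dose.
Single-dose peak C₀ = D/Vd = 1864/268 ≈ 6.955 mg/L.
Steady-state trough Cmin,ss = C₀·f/(1−f) ≈ 6.955 × 0.7807/0.2193 ≈ 24.760 mg/L.
Trough 24.8 mg/L vs MEC 16 mg/L: adequate.

24.8 mg/L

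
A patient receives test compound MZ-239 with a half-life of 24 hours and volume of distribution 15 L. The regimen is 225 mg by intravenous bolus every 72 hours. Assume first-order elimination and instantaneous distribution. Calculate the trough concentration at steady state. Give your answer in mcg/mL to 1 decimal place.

2.1 mcg/mL

The dosing interval is 3 half-lives, so f = 2^(−3) = 0.125.
Accumulation ratio R = 1/(1 − f) = 1/0.875 = 8/7.
Single-dose peak C₀ = D/Vd = 225/15 = 15 mcg/mL.
Steady-state peak Cmax,ss = C₀·R = 15 × 8/7 ≈ 17.143 mcg/mL.
Steady-state trough Cmin,ss = Cmax,ss·f ≈ 17.143 × 0.125 ≈ 2.143 mcg/mL.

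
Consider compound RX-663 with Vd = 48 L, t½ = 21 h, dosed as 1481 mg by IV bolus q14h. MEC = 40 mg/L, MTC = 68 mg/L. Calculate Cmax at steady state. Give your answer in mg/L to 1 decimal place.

k = ln2/t½ = ln2/21 ≈ 0.033007 h⁻¹; fraction remaining f = e^(−kτ) = e^(−0.033007×14) ≈ 0.6300.
Accumulation ratio R = 1/(1 − f) ≈ 1/0.3700 ≈ 2.7027.
Single-dose peak C₀ = D/Vd = 1481/48 ≈ 30.854 mg/L.
Steady-state peak Cmax,ss = C₀·R ≈ 30.854 × 2.7027 ≈ 83.389 mg/L.
Peak 83.4 mg/L vs MTC 68 mg/L: exceeds toxic threshold.

83.4 mg/L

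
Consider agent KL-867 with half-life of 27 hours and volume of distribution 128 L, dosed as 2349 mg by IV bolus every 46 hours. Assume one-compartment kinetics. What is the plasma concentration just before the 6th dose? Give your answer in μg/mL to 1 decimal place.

8.1 μg/mL

f = (1/2)^(τ/t½) = (1/2)^(46/27) ≈ 0.3070.
C₀ = D/Vd = 2349/128 ≈ 18.352 μg/mL.
Before the 6th dose, 5 doses have been given. Superposition: Cmin = C₀·(f + f² + … + f^5).
≈ 18.352 × (0.3070 + 0.0942 + 0.0289 + 0.0089 + 0.0027) ≈ 18.352 × 0.4417 ≈ 8.106 μg/mL.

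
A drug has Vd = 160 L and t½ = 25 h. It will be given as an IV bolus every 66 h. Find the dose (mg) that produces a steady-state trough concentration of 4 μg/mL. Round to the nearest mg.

3349 mg

τ/t½ = 66/25 ≈ 2.64, so f = (1/2)^(66/25) ≈ 0.160428.
Cmin,ss = (D/Vd)·f/(1−f), so D = Cmin,ss·Vd·(1−f)/f.
D = 4 × 160 × (1−f)/f ≈ 4 × 160 × 5.23333 ≈ 3349.33 mg.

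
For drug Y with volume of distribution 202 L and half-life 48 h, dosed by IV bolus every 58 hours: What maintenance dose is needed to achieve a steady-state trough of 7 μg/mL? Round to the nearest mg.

τ/t½ = 58/48 ≈ 1.2083, so f = (1/2)^(58/48) ≈ 0.432768.
Cmin,ss = (D/Vd)·f/(1−f), so D = Cmin,ss·Vd·(1−f)/f.
D = 7 × 202 × (1−f)/f ≈ 7 × 202 × 1.31071 ≈ 1853.34 mg.

1853 mg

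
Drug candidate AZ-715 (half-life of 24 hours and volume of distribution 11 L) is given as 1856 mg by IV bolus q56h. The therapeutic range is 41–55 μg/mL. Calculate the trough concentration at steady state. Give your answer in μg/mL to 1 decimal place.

41.8 μg/mL

k = ln2/t½ = ln2/24 ≈ 0.028881 h⁻¹; fraction remaining f = e^(−kτ) = e^(−0.028881×56) ≈ 0.1984.
Each bolus raises the concentration by D/Vd = 1856/11 ≈ 168.727 μg/mL.
Steady-state trough Cmin,ss = C₀·f/(1−f) ≈ 168.727 × 0.1984/0.8016 ≈ 41.761 μg/mL.
Trough 41.8 μg/mL vs MEC 41 μg/mL: adequate.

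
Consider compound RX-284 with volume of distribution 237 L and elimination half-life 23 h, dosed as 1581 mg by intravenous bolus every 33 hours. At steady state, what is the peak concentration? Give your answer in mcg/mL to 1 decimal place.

10.6 mcg/mL

k = ln2/t½ = ln2/23 ≈ 0.030137 h⁻¹; fraction remaining f = e^(−kτ) = e^(−0.030137×33) ≈ 0.3699.
Accumulation ratio R = 1/(1 − f) ≈ 1/0.6301 ≈ 1.5870.
Each bolus raises the concentration by D/Vd = 1581/237 ≈ 6.671 mcg/mL.
Steady-state peak Cmax,ss = C₀·R ≈ 6.671 × 1.5870 ≈ 10.587 mcg/mL.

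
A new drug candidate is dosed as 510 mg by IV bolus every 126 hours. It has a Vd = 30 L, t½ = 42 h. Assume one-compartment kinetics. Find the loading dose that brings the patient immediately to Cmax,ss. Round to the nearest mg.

583 mg

f = (1/2)^(126/42) ≈ 0.125000; accumulation ratio R = 1/(1−f) ≈ 1.14286.
Loading dose to hit Cmax,ss on first dose: D_load = D_maint·R ≈ 510 × 1.14286 ≈ 582.86 mg.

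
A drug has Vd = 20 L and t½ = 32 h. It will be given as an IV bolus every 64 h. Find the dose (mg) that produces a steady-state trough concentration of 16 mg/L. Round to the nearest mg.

960 mg

τ/t½ = 64/32 ≈ 2, so f = (1/2)^(64/32) ≈ 0.250000.
Cmin,ss = (D/Vd)·f/(1−f), so D = Cmin,ss·Vd·(1−f)/f.
D = 16 × 20 × (1−f)/f ≈ 16 × 20 × 3.00000 ≈ 960.00 mg.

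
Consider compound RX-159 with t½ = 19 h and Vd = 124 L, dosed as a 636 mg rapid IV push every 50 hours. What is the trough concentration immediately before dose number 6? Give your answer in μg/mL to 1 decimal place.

1.0 μg/mL

f = (1/2)^(τ/t½) = (1/2)^(50/19) ≈ 0.1614.
C₀ = D/Vd = 636/124 ≈ 5.129 μg/mL.
Before the 6th dose, 5 doses have been given. Superposition: Cmin = C₀·(f + f² + … + f^5).
≈ 5.129 × (0.1614 + 0.0260 + 0.0042 + 0.0007 + 0.0001) ≈ 5.129 × 0.1924 ≈ 0.987 μg/mL.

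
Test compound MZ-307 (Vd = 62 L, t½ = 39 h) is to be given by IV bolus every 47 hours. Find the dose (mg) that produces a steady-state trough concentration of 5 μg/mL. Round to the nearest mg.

τ/t½ = 47/39 ≈ 1.2051, so f = (1/2)^(47/39) ≈ 0.433731.
Cmin,ss = (D/Vd)·f/(1−f), so D = Cmin,ss·Vd·(1−f)/f.
D = 5 × 62 × (1−f)/f ≈ 5 × 62 × 1.30558 ≈ 404.73 mg.

405 mg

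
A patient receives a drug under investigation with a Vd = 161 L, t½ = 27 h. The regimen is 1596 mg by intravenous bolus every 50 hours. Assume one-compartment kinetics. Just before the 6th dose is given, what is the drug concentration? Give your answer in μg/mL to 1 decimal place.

f = (1/2)^(τ/t½) = (1/2)^(50/27) ≈ 0.2770.
C₀ = D/Vd = 1596/161 ≈ 9.913 μg/mL.
Before the 6th dose, 5 doses have been given. Superposition: Cmin = C₀·(f + f² + … + f^5).
≈ 9.913 × (0.2770 + 0.0767 + 0.0213 + 0.0059 + 0.0016) ≈ 9.913 × 0.3825 ≈ 3.792 μg/mL.

3.8 μg/mL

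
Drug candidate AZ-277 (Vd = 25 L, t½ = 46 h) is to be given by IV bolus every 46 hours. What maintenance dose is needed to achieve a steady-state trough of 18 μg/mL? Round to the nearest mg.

450 mg

τ/t½ = 46/46 ≈ 1, so f = (1/2)^(46/46) ≈ 0.500000.
Cmin,ss = (D/Vd)·f/(1−f), so D = Cmin,ss·Vd·(1−f)/f.
D = 18 × 25 × (1−f)/f ≈ 18 × 25 × 1.00000 ≈ 450.00 mg.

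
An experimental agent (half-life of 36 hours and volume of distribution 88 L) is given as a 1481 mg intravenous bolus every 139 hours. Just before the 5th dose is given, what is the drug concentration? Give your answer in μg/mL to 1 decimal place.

1.2 μg/mL

f = (1/2)^(τ/t½) = (1/2)^(139/36) ≈ 0.0688.
C₀ = D/Vd = 1481/88 ≈ 16.830 μg/mL.
Before the 5th dose, 4 doses have been given. Superposition: Cmin = C₀·(f + f² + … + f^4).
≈ 16.830 × (0.0688 + 0.0047 + 0.0003 + 0.0000) ≈ 16.830 × 0.0738 ≈ 1.242 μg/mL.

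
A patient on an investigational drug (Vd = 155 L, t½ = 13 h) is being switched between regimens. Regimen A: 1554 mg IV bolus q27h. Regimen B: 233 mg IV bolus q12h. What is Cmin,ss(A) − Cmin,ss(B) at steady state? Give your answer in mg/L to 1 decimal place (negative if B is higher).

Regimen A: f = (1/2)^(27/13) ≈ 0.2370; Cmin,ss = (1554/155)·f/(1−f) ≈ 3.114 mg/L.
Regimen B: f = (1/2)^(12/13) ≈ 0.5274; Cmin,ss = (233/155)·f/(1−f) ≈ 1.678 mg/L.
Difference ≈ 3.114 − 1.678 ≈ 1.436 mg/L.

1.4 mg/L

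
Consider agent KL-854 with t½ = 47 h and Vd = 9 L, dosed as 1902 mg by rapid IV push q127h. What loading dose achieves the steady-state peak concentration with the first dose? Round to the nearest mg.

2247 mg

f = (1/2)^(127/47) ≈ 0.153666; accumulation ratio R = 1/(1−f) ≈ 1.18157.
Loading dose to hit Cmax,ss on first dose: D_load = D_maint·R ≈ 1902 × 1.18157 ≈ 2247.35 mg.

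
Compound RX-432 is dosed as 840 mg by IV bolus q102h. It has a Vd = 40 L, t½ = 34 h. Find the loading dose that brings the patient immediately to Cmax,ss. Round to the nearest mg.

f = (1/2)^(102/34) ≈ 0.125000; accumulation ratio R = 1/(1−f) ≈ 1.14286.
Loading dose to hit Cmax,ss on first dose: D_load = D_maint·R ≈ 840 × 1.14286 ≈ 960.00 mg.

960 mg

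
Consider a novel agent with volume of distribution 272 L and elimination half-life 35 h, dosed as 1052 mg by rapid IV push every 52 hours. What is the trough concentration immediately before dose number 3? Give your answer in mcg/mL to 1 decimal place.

f = (1/2)^(τ/t½) = (1/2)^(52/35) ≈ 0.3571.
C₀ = D/Vd = 1052/272 ≈ 3.868 mcg/mL.
Before the 3rd dose, 2 doses have been given. Superposition: Cmin = C₀·(f + f²).
≈ 3.868 × (0.3571 + 0.1275) ≈ 3.868 × 0.4846 ≈ 1.874 mcg/mL.

1.9 mcg/mL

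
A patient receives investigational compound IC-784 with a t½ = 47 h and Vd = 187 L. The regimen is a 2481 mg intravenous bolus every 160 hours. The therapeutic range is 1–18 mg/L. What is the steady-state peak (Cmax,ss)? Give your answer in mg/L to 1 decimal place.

Over one 160-h interval, 160/47 ≈ 3.4043 half-lives elapse, leaving f ≈ 0.0945 of each dose.
Accumulation ratio R = 1/(1 − f) ≈ 1/0.9055 ≈ 1.1044.
Each bolus raises the concentration by D/Vd = 2481/187 ≈ 13.267 mg/L.
Steady-state peak Cmax,ss = C₀·R ≈ 13.267 × 1.1044 ≈ 14.652 mg/L.
Peak 14.7 mg/L vs MTC 18 mg/L: below toxic threshold.

14.7 mg/L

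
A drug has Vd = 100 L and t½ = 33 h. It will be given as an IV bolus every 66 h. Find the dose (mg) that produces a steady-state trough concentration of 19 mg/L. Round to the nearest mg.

5700 mg

τ/t½ = 66/33 ≈ 2, so f = (1/2)^(66/33) ≈ 0.250000.
Cmin,ss = (D/Vd)·f/(1−f), so D = Cmin,ss·Vd·(1−f)/f.
D = 19 × 100 × (1−f)/f ≈ 19 × 100 × 3.00000 ≈ 5700.00 mg.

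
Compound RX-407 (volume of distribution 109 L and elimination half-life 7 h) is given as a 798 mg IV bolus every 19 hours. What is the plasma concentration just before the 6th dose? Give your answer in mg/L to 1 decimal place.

1.3 mg/L

f = (1/2)^(τ/t½) = (1/2)^(19/7) ≈ 0.1524.
C₀ = D/Vd = 798/109 ≈ 7.321 mg/L.
Before the 6th dose, 5 doses have been given. Superposition: Cmin = C₀·(f + f² + … + f^5).
≈ 7.321 × (0.1524 + 0.0232 + 0.0035 + 0.0005 + 0.0001) ≈ 7.321 × 0.1797 ≈ 1.316 mg/L.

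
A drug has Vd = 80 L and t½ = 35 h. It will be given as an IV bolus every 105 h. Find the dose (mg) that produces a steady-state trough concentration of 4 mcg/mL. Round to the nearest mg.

2240 mg

τ/t½ = 105/35 ≈ 3, so f = (1/2)^(105/35) ≈ 0.125000.
Cmin,ss = (D/Vd)·f/(1−f), so D = Cmin,ss·Vd·(1−f)/f.
D = 4 × 80 × (1−f)/f ≈ 4 × 80 × 7.00000 ≈ 2240.00 mg.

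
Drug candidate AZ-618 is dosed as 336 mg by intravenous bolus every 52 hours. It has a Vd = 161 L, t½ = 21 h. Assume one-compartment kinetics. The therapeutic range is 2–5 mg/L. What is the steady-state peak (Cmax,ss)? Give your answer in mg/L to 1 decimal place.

k = ln2/t½ = ln2/21 ≈ 0.033007 h⁻¹; fraction remaining f = e^(−kτ) = e^(−0.033007×52) ≈ 0.1797.
Accumulation ratio R = 1/(1 − f) ≈ 1/0.8203 ≈ 1.2191.
Single-dose peak C₀ = D/Vd = 336/161 ≈ 2.087 mg/L.
Cmax,ss = C₀/(1 − f) ≈ 2.087/0.8203 ≈ 2.544 mg/L.
Peak 2.5 mg/L vs MTC 5 mg/L: below toxic threshold.

2.5 mg/L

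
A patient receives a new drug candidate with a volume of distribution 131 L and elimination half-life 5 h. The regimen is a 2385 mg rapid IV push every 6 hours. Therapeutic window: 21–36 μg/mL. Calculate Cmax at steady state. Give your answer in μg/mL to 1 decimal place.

32.2 μg/mL

k = ln2/t½ = ln2/5 ≈ 0.138629 h⁻¹; fraction remaining f = e^(−kτ) = e^(−0.138629×6) ≈ 0.4353.
Accumulation ratio R = 1/(1 − f) ≈ 1/0.5647 ≈ 1.7709.
Each bolus raises the concentration by D/Vd = 2385/131 ≈ 18.206 μg/mL.
Steady-state peak Cmax,ss = C₀·R ≈ 18.206 × 1.7709 ≈ 32.241 μg/mL.
Peak 32.2 μg/mL vs MTC 36 μg/mL: below toxic threshold.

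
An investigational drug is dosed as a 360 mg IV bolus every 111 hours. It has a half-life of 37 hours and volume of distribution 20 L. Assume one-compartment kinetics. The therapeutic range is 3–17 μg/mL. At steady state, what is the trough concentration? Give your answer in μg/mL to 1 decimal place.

2.6 μg/mL

The dosing interval is 3 half-lives, so f = 2^(−3) = 0.125.
Accumulation ratio R = 1/(1 − f) = 1/0.875 = 8/7.
Single-dose peak C₀ = D/Vd = 360/20 = 18 μg/mL.
Steady-state peak Cmax,ss = C₀·R = 18 × 8/7 ≈ 20.571 μg/mL.
Steady-state trough Cmin,ss = Cmax,ss·f ≈ 20.571 × 0.125 ≈ 2.571 μg/mL.
Trough 2.6 μg/mL vs MEC 3 μg/mL: subtherapeutic.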